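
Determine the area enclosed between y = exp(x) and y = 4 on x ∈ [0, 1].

On [0, 1], (exp(x)) - (4) = exp(x) - 4 is ≤ 0 throughout, so the area is a single integral of |exp(x) - 4|.
∫[0,1] (exp(x) - 4) dx = -5 + exp(1); the area of that piece is 5 - exp(1).

5 - exp(1)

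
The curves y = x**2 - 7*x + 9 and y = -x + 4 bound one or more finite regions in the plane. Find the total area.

32/3

Set the curves equal: x**2 - 7*x + 9 = -x + 4, so x**2 - 6*x + 5 = 0, which factors as (x - 5)*(x - 1) = 0. The curves meet at x = 1, 5.
On [1, 5], y = -x + 4 is on top; that piece has area ∫[1,5] (-(x**2 - 6*x + 5)) dx = 32/3.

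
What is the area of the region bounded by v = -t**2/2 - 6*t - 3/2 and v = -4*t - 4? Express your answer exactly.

Set the curves equal: -t**2/2 - 6*t - 3/2 = -4*t - 4, so -t**2/2 - 2*t + 5/2 = 0, which factors as -(t - 1)*(t + 5)/2 = 0. The curves meet at t = -5, 1.
On [-5, 1], v = -t**2/2 - 6*t - 3/2 is on top; that piece has area ∫[-5,1] (-t**2/2 - 2*t + 5/2) dt = 18.

18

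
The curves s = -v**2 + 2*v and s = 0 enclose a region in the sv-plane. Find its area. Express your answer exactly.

4/3

Both boundary curves give s as a function of v, so integrate with respect to v. Setting them equal: -v**2 + 2*v = 0, i.e. -v*(v - 2) = 0, so they meet at v = 0, 2.
For v in [0, 2], s = -v**2 + 2*v is on the right; area = ∫[0,2] (-v**2 + 2*v) dv = 4/3.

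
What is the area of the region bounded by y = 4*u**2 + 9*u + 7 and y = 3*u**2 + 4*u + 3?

Set the curves equal: 4*u**2 + 9*u + 7 = 3*u**2 + 4*u + 3, so u**2 + 5*u + 4 = 0, which factors as (u + 1)*(u + 4) = 0. The curves meet at u = -4, -1.
On [-4, -1], y = 3*u**2 + 4*u + 3 is on top; that piece has area ∫[-4,-1] (-(u**2 + 5*u + 4)) du = 9/2.

9/2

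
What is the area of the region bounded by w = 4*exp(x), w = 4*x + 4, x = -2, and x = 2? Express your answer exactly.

On [-2, 2], (4*exp(x)) - (4*x + 4) = -4*x + 4*exp(x) - 4 is ≥ 0 throughout, so the area is a single integral of |-4*x + 4*exp(x) - 4|.
∫[-2,2] (-4*x + 4*exp(x) - 4) dx = -16 - 4*exp(-2) + 4*exp(2).

-16 - 4*exp(-2) + 4*exp(2)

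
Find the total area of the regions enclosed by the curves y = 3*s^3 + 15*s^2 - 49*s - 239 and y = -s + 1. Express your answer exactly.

Set the curves equal: 3*s^3 + 15*s^2 - 49*s - 239 = -s + 1, so 3*s^3 + 15*s^2 - 48*s - 240 = 0, which factors as 3*(s - 4)*(s + 4)*(s + 5) = 0. The curves meet at s = -5, -4, 4.
On [-5, -4], y = 3*s^3 + 15*s^2 - 49*s - 239 is on top; that piece has area ∫[-5,-4] (3*s^3 + 15*s^2 - 48*s - 240) ds = 17/4.
On [-4, 4], y = -s + 1 is on top; that piece has area ∫[-4,4] (-(3*s^3 + 15*s^2 - 48*s - 240)) ds = 1280.
Total enclosed area = 17/4 + 1280 = 5137/4.

5137/4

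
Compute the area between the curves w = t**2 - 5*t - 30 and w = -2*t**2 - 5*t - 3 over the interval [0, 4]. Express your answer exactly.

64

The difference (t**2 - 5*t - 30) - (-2*t**2 - 5*t - 3) = 3*t**2 - 27 changes sign at t = 3 inside [0, 4], so split the integral there.
∫[0,3] (3*t**2 - 27) dt = -54; the area of that piece is 54.
∫[3,4] (3*t**2 - 27) dt = 10.
Total area = 54 + 10 = 64.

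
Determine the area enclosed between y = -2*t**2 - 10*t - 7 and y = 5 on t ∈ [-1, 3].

On [-1, 3], (-2*t**2 - 10*t - 7) - (5) = -2*t**2 - 10*t - 12 is ≤ 0 throughout, so the area is a single integral of |-2*t**2 - 10*t - 12|.
∫[-1,3] (-2*t**2 - 10*t - 12) dt = -320/3; the area of that piece is 320/3.

320/3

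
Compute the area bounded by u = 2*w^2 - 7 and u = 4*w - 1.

Both boundary curves give u as a function of w, so integrate with respect to w. Setting them equal: 2*w^2 - 4*w - 6 = 0, i.e. 2*(w - 3)*(w + 1) = 0, so they meet at w = -1, 3.
For w in [-1, 3], u = 2*w^2 - 7 is on the left; area = ∫[-1,3] (-(2*w^2 - 4*w - 6)) dw = 64/3.

64/3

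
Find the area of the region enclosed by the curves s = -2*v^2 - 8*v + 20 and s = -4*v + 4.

72

Both boundary curves give s as a function of v, so integrate with respect to v. Setting them equal: -2*v^2 - 4*v + 16 = 0, i.e. -2*(v - 2)*(v + 4) = 0, so they meet at v = -4, 2.
For v in [-4, 2], s = -2*v^2 - 8*v + 20 is on the right; area = ∫[-4,2] (-2*v^2 - 4*v + 16) dv = 72.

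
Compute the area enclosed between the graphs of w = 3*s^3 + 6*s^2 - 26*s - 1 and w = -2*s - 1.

148

Set the curves equal: 3*s^3 + 6*s^2 - 26*s - 1 = -2*s - 1, so 3*s^3 + 6*s^2 - 24*s = 0, which factors as 3*s*(s - 2)*(s + 4) = 0. The curves meet at s = -4, 0, 2.
On [-4, 0], w = 3*s^3 + 6*s^2 - 26*s - 1 is on top; that piece has area ∫[-4,0] (3*s^3 + 6*s^2 - 24*s) ds = 128.
On [0, 2], w = -2*s - 1 is on top; that piece has area ∫[0,2] (-(3*s^3 + 6*s^2 - 24*s)) ds = 20.
Total enclosed area = 128 + 20 = 148.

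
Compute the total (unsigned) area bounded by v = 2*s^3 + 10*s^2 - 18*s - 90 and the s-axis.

1136/3

The curve meets the s-axis where 2*s^3 + 10*s^2 - 18*s - 90 = 0, i.e. 2*(s - 3)*(s + 3)*(s + 5) = 0, at s = -5, -3, 3.
On [-5, -3] the curve lies above the axis; ∫[-5,-3] (2*s^3 + 10*s^2 - 18*s - 90) ds = 56/3, giving area 56/3.
On [-3, 3] the curve lies below the axis; ∫[-3,3] (2*s^3 + 10*s^2 - 18*s - 90) ds = -360, giving area 360.
Total area = 56/3 + 360 = 1136/3.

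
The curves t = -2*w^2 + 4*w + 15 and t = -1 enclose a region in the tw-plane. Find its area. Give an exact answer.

Both boundary curves give t as a function of w, so integrate with respect to w. Setting them equal: -2*w^2 + 4*w + 16 = 0, i.e. -2*(w - 4)*(w + 2) = 0, so they meet at w = -2, 4.
For w in [-2, 4], t = -2*w^2 + 4*w + 15 is on the right; area = ∫[-2,4] (-2*w^2 + 4*w + 16) dw = 72.

72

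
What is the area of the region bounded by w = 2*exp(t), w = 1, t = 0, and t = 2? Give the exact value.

On [0, 2], (2*exp(t)) - (1) = 2*exp(t) - 1 is ≥ 0 throughout, so the area is a single integral of |2*exp(t) - 1|.
∫[0,2] (2*exp(t) - 1) dt = -4 + 2*exp(2).

-4 + 2*exp(2)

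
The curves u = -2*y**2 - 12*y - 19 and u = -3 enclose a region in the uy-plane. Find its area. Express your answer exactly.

Both boundary curves give u as a function of y, so integrate with respect to y. Setting them equal: -2*y**2 - 12*y - 16 = 0, i.e. -2*(y + 2)*(y + 4) = 0, so they meet at y = -4, -2.
For y in [-4, -2], u = -2*y**2 - 12*y - 19 is on the right; area = ∫[-4,-2] (-2*y**2 - 12*y - 16) dy = 8/3.

8/3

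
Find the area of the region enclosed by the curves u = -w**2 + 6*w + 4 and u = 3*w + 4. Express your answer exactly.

Both boundary curves give u as a function of w, so integrate with respect to w. Setting them equal: -w**2 + 3*w = 0, i.e. -w*(w - 3) = 0, so they meet at w = 0, 3.
For w in [0, 3], u = -w**2 + 6*w + 4 is on the right; area = ∫[0,3] (-w**2 + 3*w) dw = 9/2.

9/2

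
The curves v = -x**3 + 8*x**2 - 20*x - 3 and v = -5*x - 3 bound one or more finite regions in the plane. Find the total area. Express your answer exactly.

253/12

Set the curves equal: -x**3 + 8*x**2 - 20*x - 3 = -5*x - 3, so -x**3 + 8*x**2 - 15*x = 0, which factors as -x*(x - 5)*(x - 3) = 0. The curves meet at x = 0, 3, 5.
On [0, 3], v = -5*x - 3 is on top; that piece has area ∫[0,3] (-(-x**3 + 8*x**2 - 15*x)) dx = 63/4.
On [3, 5], v = -x**3 + 8*x**2 - 20*x - 3 is on top; that piece has area ∫[3,5] (-x**3 + 8*x**2 - 15*x) dx = 16/3.
Total enclosed area = 63/4 + 16/3 = 253/12.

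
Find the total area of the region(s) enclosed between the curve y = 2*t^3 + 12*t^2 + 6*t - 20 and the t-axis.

The curve meets the t-axis where 2*t^3 + 12*t^2 + 6*t - 20 = 0, i.e. 2*(t - 1)*(t + 2)*(t + 5) = 0, at t = -5, -2, 1.
On [-5, -2] the curve lies above the axis; ∫[-5,-2] (2*t^3 + 12*t^2 + 6*t - 20) dt = 81/2, giving area 81/2.
On [-2, 1] the curve lies below the axis; ∫[-2,1] (2*t^3 + 12*t^2 + 6*t - 20) dt = -81/2, giving area 81/2.
Total area = 81/2 + 81/2 = 81.

81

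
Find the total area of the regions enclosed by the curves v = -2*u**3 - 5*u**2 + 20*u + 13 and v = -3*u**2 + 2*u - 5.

296/3

Set the curves equal: -2*u**3 - 5*u**2 + 20*u + 13 = -3*u**2 + 2*u - 5, so -2*u**3 - 2*u**2 + 18*u + 18 = 0, which factors as -2*(u - 3)*(u + 1)*(u + 3) = 0. The curves meet at u = -3, -1, 3.
On [-3, -1], v = -3*u**2 + 2*u - 5 is on top; that piece has area ∫[-3,-1] (-(-2*u**3 - 2*u**2 + 18*u + 18)) du = 40/3.
On [-1, 3], v = -2*u**3 - 5*u**2 + 20*u + 13 is on top; that piece has area ∫[-1,3] (-2*u**3 - 2*u**2 + 18*u + 18) du = 256/3.
Total enclosed area = 40/3 + 256/3 = 296/3.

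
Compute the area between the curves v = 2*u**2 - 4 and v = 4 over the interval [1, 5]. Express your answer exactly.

The difference (2*u**2 - 4) - (4) = 2*u**2 - 8 changes sign at u = 2 inside [1, 5], so split the integral there.
∫[1,2] (2*u**2 - 8) du = -10/3; the area of that piece is 10/3.
∫[2,5] (2*u**2 - 8) du = 54.
Total area = 10/3 + 54 = 172/3.

172/3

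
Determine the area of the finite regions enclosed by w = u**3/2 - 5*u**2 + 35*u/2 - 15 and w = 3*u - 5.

Set the curves equal: u**3/2 - 5*u**2 + 35*u/2 - 15 = 3*u - 5, so u**3/2 - 5*u**2 + 29*u/2 - 10 = 0, which factors as (u - 5)*(u - 4)*(u - 1)/2 = 0. The curves meet at u = 1, 4, 5.
On [1, 4], w = u**3/2 - 5*u**2 + 35*u/2 - 15 is on top; that piece has area ∫[1,4] (u**3/2 - 5*u**2 + 29*u/2 - 10) du = 45/8.
On [4, 5], w = 3*u - 5 is on top; that piece has area ∫[4,5] (-(u**3/2 - 5*u**2 + 29*u/2 - 10)) du = 7/24.
Total enclosed area = 45/8 + 7/24 = 71/12.

71/12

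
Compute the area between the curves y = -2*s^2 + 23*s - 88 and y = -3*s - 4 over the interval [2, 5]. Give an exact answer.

57

On [2, 5], (-2*s^2 + 23*s - 88) - (-3*s - 4) = -2*s^2 + 26*s - 84 is ≤ 0 throughout, so the area is a single integral of |-2*s^2 + 26*s - 84|.
∫[2,5] (-2*s^2 + 26*s - 84) ds = -57; the area of that piece is 57.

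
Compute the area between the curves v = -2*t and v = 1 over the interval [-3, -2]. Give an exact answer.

On [-3, -2], (-2*t) - (1) = -2*t - 1 is ≥ 0 throughout, so the area is a single integral of |-2*t - 1|.
∫[-3,-2] (-2*t - 1) dt = 4.

4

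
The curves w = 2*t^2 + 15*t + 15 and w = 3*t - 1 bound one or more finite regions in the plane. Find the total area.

8/3

Set the curves equal: 2*t^2 + 15*t + 15 = 3*t - 1, so 2*t^2 + 12*t + 16 = 0, which factors as 2*(t + 2)*(t + 4) = 0. The curves meet at t = -4, -2.
On [-4, -2], w = 3*t - 1 is on top; that piece has area ∫[-4,-2] (-(2*t^2 + 12*t + 16)) dt = 8/3.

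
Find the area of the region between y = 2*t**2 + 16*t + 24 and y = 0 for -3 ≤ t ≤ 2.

The difference (2*t**2 + 16*t + 24) - (0) = 2*t**2 + 16*t + 24 changes sign at t = -2 inside [-3, 2], so split the integral there.
∫[-3,-2] (2*t**2 + 16*t + 24) dt = -10/3; the area of that piece is 10/3.
∫[-2,2] (2*t**2 + 16*t + 24) dt = 320/3.
Total area = 10/3 + 320/3 = 110.

110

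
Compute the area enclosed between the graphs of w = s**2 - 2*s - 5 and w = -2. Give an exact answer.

Set the curves equal: s**2 - 2*s - 5 = -2, so s**2 - 2*s - 3 = 0, which factors as (s - 3)*(s + 1) = 0. The curves meet at s = -1, 3.
On [-1, 3], w = -2 is on top; that piece has area ∫[-1,3] (-(s**2 - 2*s - 3)) ds = 32/3.

32/3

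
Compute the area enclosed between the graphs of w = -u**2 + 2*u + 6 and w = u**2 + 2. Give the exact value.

9

Set the curves equal: -u**2 + 2*u + 6 = u**2 + 2, so -2*u**2 + 2*u + 4 = 0, which factors as -2*(u - 2)*(u + 1) = 0. The curves meet at u = -1, 2.
On [-1, 2], w = -u**2 + 2*u + 6 is on top; that piece has area ∫[-1,2] (-2*u**2 + 2*u + 4) du = 9.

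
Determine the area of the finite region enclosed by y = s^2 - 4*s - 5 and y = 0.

Set the curves equal: s^2 - 4*s - 5 = 0, so s^2 - 4*s - 5 = 0, which factors as (s - 5)*(s + 1) = 0. The curves meet at s = -1, 5.
On [-1, 5], y = 0 is on top; that piece has area ∫[-1,5] (-(s^2 - 4*s - 5)) ds = 36.

36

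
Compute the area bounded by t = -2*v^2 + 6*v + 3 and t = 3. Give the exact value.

Both boundary curves give t as a function of v, so integrate with respect to v. Setting them equal: -2*v^2 + 6*v = 0, i.e. -2*v*(v - 3) = 0, so they meet at v = 0, 3.
For v in [0, 3], t = -2*v^2 + 6*v + 3 is on the right; area = ∫[0,3] (-2*v^2 + 6*v) dv = 9.

9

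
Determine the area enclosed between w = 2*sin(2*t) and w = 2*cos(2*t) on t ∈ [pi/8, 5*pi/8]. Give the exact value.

On [pi/8, 5*pi/8], (2*sin(2*t)) - (2*cos(2*t)) = 2*sin(2*t) - 2*cos(2*t) is ≥ 0 throughout, so the area is a single integral of |2*sin(2*t) - 2*cos(2*t)|.
∫[pi/8,5*pi/8] (2*sin(2*t) - 2*cos(2*t)) dt = 2*sqrt(2).

2*sqrt(2)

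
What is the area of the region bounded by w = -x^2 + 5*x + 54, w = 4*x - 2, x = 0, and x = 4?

632/3

On [0, 4], (-x^2 + 5*x + 54) - (4*x - 2) = -x^2 + x + 56 is ≥ 0 throughout, so the area is a single integral of |-x^2 + x + 56|.
∫[0,4] (-x^2 + x + 56) dx = 632/3.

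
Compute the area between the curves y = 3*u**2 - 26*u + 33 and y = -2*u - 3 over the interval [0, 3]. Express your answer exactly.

37

The difference (3*u**2 - 26*u + 33) - (-2*u - 3) = 3*u**2 - 24*u + 36 changes sign at u = 2 inside [0, 3], so split the integral there.
∫[0,2] (3*u**2 - 24*u + 36) du = 32.
∫[2,3] (3*u**2 - 24*u + 36) du = -5; the area of that piece is 5.
Total area = 32 + 5 = 37.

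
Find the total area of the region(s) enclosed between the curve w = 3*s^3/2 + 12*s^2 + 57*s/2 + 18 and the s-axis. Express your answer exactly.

The curve meets the s-axis where 3*s^3/2 + 12*s^2 + 57*s/2 + 18 = 0, i.e. 3*(s + 1)*(s + 3)*(s + 4)/2 = 0, at s = -4, -3, -1.
On [-4, -3] the curve lies above the axis; ∫[-4,-3] (3*s^3/2 + 12*s^2 + 57*s/2 + 18) ds = 5/8, giving area 5/8.
On [-3, -1] the curve lies below the axis; ∫[-3,-1] (3*s^3/2 + 12*s^2 + 57*s/2 + 18) ds = -4, giving area 4.
Total area = 5/8 + 4 = 37/8.

37/8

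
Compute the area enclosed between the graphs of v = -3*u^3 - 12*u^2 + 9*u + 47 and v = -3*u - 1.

Set the curves equal: -3*u^3 - 12*u^2 + 9*u + 47 = -3*u - 1, so -3*u^3 - 12*u^2 + 12*u + 48 = 0, which factors as -3*(u - 2)*(u + 2)*(u + 4) = 0. The curves meet at u = -4, -2, 2.
On [-4, -2], v = -3*u - 1 is on top; that piece has area ∫[-4,-2] (-(-3*u^3 - 12*u^2 + 12*u + 48)) du = 20.
On [-2, 2], v = -3*u^3 - 12*u^2 + 9*u + 47 is on top; that piece has area ∫[-2,2] (-3*u^3 - 12*u^2 + 12*u + 48) du = 128.
Total enclosed area = 20 + 128 = 148.

148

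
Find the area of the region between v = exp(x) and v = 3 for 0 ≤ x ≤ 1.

4 - exp(1)

On [0, 1], (exp(x)) - (3) = exp(x) - 3 is ≤ 0 throughout, so the area is a single integral of |exp(x) - 3|.
∫[0,1] (exp(x) - 3) dx = -4 + exp(1); the area of that piece is 4 - exp(1).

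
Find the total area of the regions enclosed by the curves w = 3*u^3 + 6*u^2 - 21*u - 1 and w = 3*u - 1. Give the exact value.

Set the curves equal: 3*u^3 + 6*u^2 - 21*u - 1 = 3*u - 1, so 3*u^3 + 6*u^2 - 24*u = 0, which factors as 3*u*(u - 2)*(u + 4) = 0. The curves meet at u = -4, 0, 2.
On [-4, 0], w = 3*u^3 + 6*u^2 - 21*u - 1 is on top; that piece has area ∫[-4,0] (3*u^3 + 6*u^2 - 24*u) du = 128.
On [0, 2], w = 3*u - 1 is on top; that piece has area ∫[0,2] (-(3*u^3 + 6*u^2 - 24*u)) du = 20.
Total enclosed area = 128 + 20 = 148.

148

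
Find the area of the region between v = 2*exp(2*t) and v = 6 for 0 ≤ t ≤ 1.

-11 + 6*log(3) + exp(2)

The difference (2*exp(2*t)) - (6) = 2*exp(2*t) - 6 changes sign at t = log(3)/2 inside [0, 1], so split the integral there.
∫[0,log(3)/2] (2*exp(2*t) - 6) dt = 2 - log(27); the area of that piece is -2 + log(27).
∫[log(3)/2,1] (2*exp(2*t) - 6) dt = -9 + 3*log(3) + exp(2).
Total area = (-2 + log(27)) + (-9 + 3*log(3) + exp(2)) = -11 + 6*log(3) + exp(2).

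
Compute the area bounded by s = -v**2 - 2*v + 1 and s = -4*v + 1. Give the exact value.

Both boundary curves give s as a function of v, so integrate with respect to v. Setting them equal: -v**2 + 2*v = 0, i.e. -v*(v - 2) = 0, so they meet at v = 0, 2.
For v in [0, 2], s = -v**2 - 2*v + 1 is on the right; area = ∫[0,2] (-v**2 + 2*v) dv = 4/3.

4/3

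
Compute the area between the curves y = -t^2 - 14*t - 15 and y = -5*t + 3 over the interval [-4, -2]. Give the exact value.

The difference (-t^2 - 14*t - 15) - (-5*t + 3) = -t^2 - 9*t - 18 changes sign at t = -3 inside [-4, -2], so split the integral there.
∫[-4,-3] (-t^2 - 9*t - 18) dt = 7/6.
∫[-3,-2] (-t^2 - 9*t - 18) dt = -11/6; the area of that piece is 11/6.
Total area = 7/6 + 11/6 = 3.

3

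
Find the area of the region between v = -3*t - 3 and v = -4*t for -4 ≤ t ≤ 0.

20

On [-4, 0], (-3*t - 3) - (-4*t) = t - 3 is ≤ 0 throughout, so the area is a single integral of |t - 3|.
∫[-4,0] (t - 3) dt = -20; the area of that piece is 20.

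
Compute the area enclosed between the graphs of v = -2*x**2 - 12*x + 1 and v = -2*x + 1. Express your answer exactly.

125/3

Set the curves equal: -2*x**2 - 12*x + 1 = -2*x + 1, so -2*x**2 - 10*x = 0, which factors as -2*x*(x + 5) = 0. The curves meet at x = -5, 0.
On [-5, 0], v = -2*x**2 - 12*x + 1 is on top; that piece has area ∫[-5,0] (-2*x**2 - 10*x) dx = 125/3.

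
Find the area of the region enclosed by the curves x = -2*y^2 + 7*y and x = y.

Both boundary curves give x as a function of y, so integrate with respect to y. Setting them equal: -2*y^2 + 6*y = 0, i.e. -2*y*(y - 3) = 0, so they meet at y = 0, 3.
For y in [0, 3], x = -2*y^2 + 7*y is on the right; area = ∫[0,3] (-2*y^2 + 6*y) dy = 9.

9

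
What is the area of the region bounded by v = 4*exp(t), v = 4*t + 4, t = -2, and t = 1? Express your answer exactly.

On [-2, 1], (4*exp(t)) - (4*t + 4) = -4*t + 4*exp(t) - 4 is ≥ 0 throughout, so the area is a single integral of |-4*t + 4*exp(t) - 4|.
∫[-2,1] (-4*t + 4*exp(t) - 4) dt = -6 - 4*exp(-2) + 4*exp(1).

-6 - 4*exp(-2) + 4*exp(1)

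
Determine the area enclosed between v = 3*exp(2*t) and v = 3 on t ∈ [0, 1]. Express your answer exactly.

On [0, 1], (3*exp(2*t)) - (3) = 3*exp(2*t) - 3 is ≥ 0 throughout, so the area is a single integral of |3*exp(2*t) - 3|.
∫[0,1] (3*exp(2*t) - 3) dt = -9/2 + 3*exp(2)/2.

-9/2 + 3*exp(2)/2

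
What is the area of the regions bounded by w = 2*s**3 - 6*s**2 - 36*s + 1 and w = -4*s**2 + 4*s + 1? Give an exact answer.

Set the curves equal: 2*s**3 - 6*s**2 - 36*s + 1 = -4*s**2 + 4*s + 1, so 2*s**3 - 2*s**2 - 40*s = 0, which factors as 2*s*(s - 5)*(s + 4) = 0. The curves meet at s = -4, 0, 5.
On [-4, 0], w = 2*s**3 - 6*s**2 - 36*s + 1 is on top; that piece has area ∫[-4,0] (2*s**3 - 2*s**2 - 40*s) ds = 448/3.
On [0, 5], w = -4*s**2 + 4*s + 1 is on top; that piece has area ∫[0,5] (-(2*s**3 - 2*s**2 - 40*s)) ds = 1625/6.
Total enclosed area = 448/3 + 1625/6 = 2521/6.

2521/6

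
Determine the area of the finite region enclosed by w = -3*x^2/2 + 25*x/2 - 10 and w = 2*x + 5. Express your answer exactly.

Set the curves equal: -3*x^2/2 + 25*x/2 - 10 = 2*x + 5, so -3*x^2/2 + 21*x/2 - 15 = 0, which factors as -3*(x - 5)*(x - 2)/2 = 0. The curves meet at x = 2, 5.
On [2, 5], w = -3*x^2/2 + 25*x/2 - 10 is on top; that piece has area ∫[2,5] (-3*x^2/2 + 21*x/2 - 15) dx = 27/4.

27/4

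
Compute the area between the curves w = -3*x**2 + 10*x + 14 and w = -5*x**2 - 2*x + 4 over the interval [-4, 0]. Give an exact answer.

68/3

The difference (-3*x**2 + 10*x + 14) - (-5*x**2 - 2*x + 4) = 2*x**2 + 12*x + 10 changes sign at x = -1 inside [-4, 0], so split the integral there.
∫[-4,-1] (2*x**2 + 12*x + 10) dx = -18; the area of that piece is 18.
∫[-1,0] (2*x**2 + 12*x + 10) dx = 14/3.
Total area = 18 + 14/3 = 68/3.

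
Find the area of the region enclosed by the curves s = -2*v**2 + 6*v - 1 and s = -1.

9

Both boundary curves give s as a function of v, so integrate with respect to v. Setting them equal: -2*v**2 + 6*v = 0, i.e. -2*v*(v - 3) = 0, so they meet at v = 0, 3.
For v in [0, 3], s = -2*v**2 + 6*v - 1 is on the right; area = ∫[0,3] (-2*v**2 + 6*v) dv = 9.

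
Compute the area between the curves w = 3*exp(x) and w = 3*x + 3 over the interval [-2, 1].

On [-2, 1], (3*exp(x)) - (3*x + 3) = -3*x + 3*exp(x) - 3 is ≥ 0 throughout, so the area is a single integral of |-3*x + 3*exp(x) - 3|.
∫[-2,1] (-3*x + 3*exp(x) - 3) dx = -9/2 - 3*exp(-2) + 3*exp(1).

-9/2 - 3*exp(-2) + 3*exp(1)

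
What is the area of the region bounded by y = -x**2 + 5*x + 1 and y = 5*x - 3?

Set the curves equal: -x**2 + 5*x + 1 = 5*x - 3, so -x**2 + 4 = 0, which factors as -(x - 2)*(x + 2) = 0. The curves meet at x = -2, 2.
On [-2, 2], y = -x**2 + 5*x + 1 is on top; that piece has area ∫[-2,2] (-x**2 + 4) dx = 32/3.

32/3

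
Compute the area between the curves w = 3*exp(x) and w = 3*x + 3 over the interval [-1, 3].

-24 - 3*exp(-1) + 3*exp(3)

On [-1, 3], (3*exp(x)) - (3*x + 3) = -3*x + 3*exp(x) - 3 is ≥ 0 throughout, so the area is a single integral of |-3*x + 3*exp(x) - 3|.
∫[-1,3] (-3*x + 3*exp(x) - 3) dx = -24 - 3*exp(-1) + 3*exp(3).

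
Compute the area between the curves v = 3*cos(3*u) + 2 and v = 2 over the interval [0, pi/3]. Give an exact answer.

The difference (3*cos(3*u) + 2) - (2) = 3*cos(3*u) changes sign at u = pi/6 inside [0, pi/3], so split the integral there.
∫[0,pi/6] (3*cos(3*u)) du = 1.
∫[pi/6,pi/3] (3*cos(3*u)) du = -1; the area of that piece is 1.
Total area = 1 + 1 = 2.

2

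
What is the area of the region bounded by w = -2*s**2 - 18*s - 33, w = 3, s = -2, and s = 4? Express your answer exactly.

372

On [-2, 4], (-2*s**2 - 18*s - 33) - (3) = -2*s**2 - 18*s - 36 is ≤ 0 throughout, so the area is a single integral of |-2*s**2 - 18*s - 36|.
∫[-2,4] (-2*s**2 - 18*s - 36) ds = -372; the area of that piece is 372.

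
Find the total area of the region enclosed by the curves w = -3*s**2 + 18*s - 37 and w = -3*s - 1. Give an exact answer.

Set the curves equal: -3*s**2 + 18*s - 37 = -3*s - 1, so -3*s**2 + 21*s - 36 = 0, which factors as -3*(s - 4)*(s - 3) = 0. The curves meet at s = 3, 4.
On [3, 4], w = -3*s**2 + 18*s - 37 is on top; that piece has area ∫[3,4] (-3*s**2 + 21*s - 36) ds = 1/2.

1/2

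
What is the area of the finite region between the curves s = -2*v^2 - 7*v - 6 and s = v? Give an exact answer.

Both boundary curves give s as a function of v, so integrate with respect to v. Setting them equal: -2*v^2 - 8*v - 6 = 0, i.e. -2*(v + 1)*(v + 3) = 0, so they meet at v = -3, -1.
For v in [-3, -1], s = -2*v^2 - 7*v - 6 is on the right; area = ∫[-3,-1] (-2*v^2 - 8*v - 6) dv = 8/3.

8/3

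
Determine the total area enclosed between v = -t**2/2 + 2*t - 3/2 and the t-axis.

2/3

The curve meets the t-axis where -t**2/2 + 2*t - 3/2 = 0, i.e. -(t - 3)*(t - 1)/2 = 0, at t = 1, 3.
On [1, 3] the curve lies above the axis; ∫[1,3] (-t**2/2 + 2*t - 3/2) dt = 2/3, giving area 2/3.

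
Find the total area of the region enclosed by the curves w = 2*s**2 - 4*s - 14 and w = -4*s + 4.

Set the curves equal: 2*s**2 - 4*s - 14 = -4*s + 4, so 2*s**2 - 18 = 0, which factors as 2*(s - 3)*(s + 3) = 0. The curves meet at s = -3, 3.
On [-3, 3], w = -4*s + 4 is on top; that piece has area ∫[-3,3] (-(2*s**2 - 18)) ds = 72.

72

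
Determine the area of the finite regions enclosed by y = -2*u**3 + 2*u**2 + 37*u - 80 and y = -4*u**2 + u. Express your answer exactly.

999/2

Set the curves equal: -2*u**3 + 2*u**2 + 37*u - 80 = -4*u**2 + u, so -2*u**3 + 6*u**2 + 36*u - 80 = 0, which factors as -2*(u - 5)*(u - 2)*(u + 4) = 0. The curves meet at u = -4, 2, 5.
On [-4, 2], y = -4*u**2 + u is on top; that piece has area ∫[-4,2] (-(-2*u**3 + 6*u**2 + 36*u - 80)) du = 432.
On [2, 5], y = -2*u**3 + 2*u**2 + 37*u - 80 is on top; that piece has area ∫[2,5] (-2*u**3 + 6*u**2 + 36*u - 80) du = 135/2.
Total enclosed area = 432 + 135/2 = 999/2.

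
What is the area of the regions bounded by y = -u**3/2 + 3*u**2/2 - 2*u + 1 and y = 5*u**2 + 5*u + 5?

Set the curves equal: -u**3/2 + 3*u**2/2 - 2*u + 1 = 5*u**2 + 5*u + 5, so -u**3/2 - 7*u**2/2 - 7*u - 4 = 0, which factors as -(u + 1)*(u + 2)*(u + 4)/2 = 0. The curves meet at u = -4, -2, -1.
On [-4, -2], y = 5*u**2 + 5*u + 5 is on top; that piece has area ∫[-4,-2] (-(-u**3/2 - 7*u**2/2 - 7*u - 4)) du = 4/3.
On [-2, -1], y = -u**3/2 + 3*u**2/2 - 2*u + 1 is on top; that piece has area ∫[-2,-1] (-u**3/2 - 7*u**2/2 - 7*u - 4) du = 5/24.
Total enclosed area = 4/3 + 5/24 = 37/24.

37/24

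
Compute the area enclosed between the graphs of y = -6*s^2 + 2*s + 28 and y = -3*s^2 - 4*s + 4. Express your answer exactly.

Set the curves equal: -6*s^2 + 2*s + 28 = -3*s^2 - 4*s + 4, so -3*s^2 + 6*s + 24 = 0, which factors as -3*(s - 4)*(s + 2) = 0. The curves meet at s = -2, 4.
On [-2, 4], y = -6*s^2 + 2*s + 28 is on top; that piece has area ∫[-2,4] (-3*s^2 + 6*s + 24) ds = 108.

108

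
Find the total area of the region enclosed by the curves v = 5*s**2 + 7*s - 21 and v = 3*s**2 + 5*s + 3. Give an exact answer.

Set the curves equal: 5*s**2 + 7*s - 21 = 3*s**2 + 5*s + 3, so 2*s**2 + 2*s - 24 = 0, which factors as 2*(s - 3)*(s + 4) = 0. The curves meet at s = -4, 3.
On [-4, 3], v = 3*s**2 + 5*s + 3 is on top; that piece has area ∫[-4,3] (-(2*s**2 + 2*s - 24)) ds = 343/3.

343/3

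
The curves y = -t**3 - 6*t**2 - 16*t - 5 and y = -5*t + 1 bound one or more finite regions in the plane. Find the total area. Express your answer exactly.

Set the curves equal: -t**3 - 6*t**2 - 16*t - 5 = -5*t + 1, so -t**3 - 6*t**2 - 11*t - 6 = 0, which factors as -(t + 1)*(t + 2)*(t + 3) = 0. The curves meet at t = -3, -2, -1.
On [-3, -2], y = -5*t + 1 is on top; that piece has area ∫[-3,-2] (-(-t**3 - 6*t**2 - 11*t - 6)) dt = 1/4.
On [-2, -1], y = -t**3 - 6*t**2 - 16*t - 5 is on top; that piece has area ∫[-2,-1] (-t**3 - 6*t**2 - 11*t - 6) dt = 1/4.
Total enclosed area = 1/4 + 1/4 = 1/2.

1/2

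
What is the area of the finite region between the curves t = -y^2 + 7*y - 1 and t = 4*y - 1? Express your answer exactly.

9/2

Both boundary curves give t as a function of y, so integrate with respect to y. Setting them equal: -y^2 + 3*y = 0, i.e. -y*(y - 3) = 0, so they meet at y = 0, 3.
For y in [0, 3], t = -y^2 + 7*y - 1 is on the right; area = ∫[0,3] (-y^2 + 3*y) dy = 9/2.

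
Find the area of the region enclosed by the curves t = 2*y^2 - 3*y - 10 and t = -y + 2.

125/3

Both boundary curves give t as a function of y, so integrate with respect to y. Setting them equal: 2*y^2 - 2*y - 12 = 0, i.e. 2*(y - 3)*(y + 2) = 0, so they meet at y = -2, 3.
For y in [-2, 3], t = 2*y^2 - 3*y - 10 is on the left; area = ∫[-2,3] (-(2*y^2 - 2*y - 12)) dy = 125/3.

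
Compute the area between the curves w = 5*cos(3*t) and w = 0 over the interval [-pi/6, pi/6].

10/3

On [-pi/6, pi/6], (5*cos(3*t)) - (0) = 5*cos(3*t) is ≥ 0 throughout, so the area is a single integral of |5*cos(3*t)|.
∫[-pi/6,pi/6] (5*cos(3*t)) dt = 10/3.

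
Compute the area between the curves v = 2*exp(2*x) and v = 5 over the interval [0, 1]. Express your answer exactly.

-9 - 11*log(2)/2 + log(10)/2 + 9*log(5)/2 + exp(2)

The difference (2*exp(2*x)) - (5) = 2*exp(2*x) - 5 changes sign at x = -log(2)/2 + log(5)/2 inside [0, 1], so split the integral there.
∫[0,-log(2)/2 + log(5)/2] (2*exp(2*x) - 5) dx = log(4*sqrt(10)/125) + 3/2; the area of that piece is -3/2 + log(25*sqrt(10)/8).
∫[-log(2)/2 + log(5)/2,1] (2*exp(2*x) - 5) dx = -15/2 - 5*log(2)/2 + 5*log(5)/2 + exp(2).
Total area = (-3/2 + log(25*sqrt(10)/8)) + (-15/2 - 5*log(2)/2 + 5*log(5)/2 + exp(2)) = -9 - 11*log(2)/2 + log(10)/2 + 9*log(5)/2 + exp(2).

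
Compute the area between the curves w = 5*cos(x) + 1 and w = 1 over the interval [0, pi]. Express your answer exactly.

The difference (5*cos(x) + 1) - (1) = 5*cos(x) changes sign at x = pi/2 inside [0, pi], so split the integral there.
∫[0,pi/2] (5*cos(x)) dx = 5.
∫[pi/2,pi] (5*cos(x)) dx = -5; the area of that piece is 5.
Total area = 5 + 5 = 10.

10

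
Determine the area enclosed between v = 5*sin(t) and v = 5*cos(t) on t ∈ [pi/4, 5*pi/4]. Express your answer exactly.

On [pi/4, 5*pi/4], (5*sin(t)) - (5*cos(t)) = 5*sin(t) - 5*cos(t) is ≥ 0 throughout, so the area is a single integral of |5*sin(t) - 5*cos(t)|.
∫[pi/4,5*pi/4] (5*sin(t) - 5*cos(t)) dt = 10*sqrt(2).

10*sqrt(2)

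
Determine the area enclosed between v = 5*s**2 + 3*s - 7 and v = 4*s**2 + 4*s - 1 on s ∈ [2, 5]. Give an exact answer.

89/6

The difference (5*s**2 + 3*s - 7) - (4*s**2 + 4*s - 1) = s**2 - s - 6 changes sign at s = 3 inside [2, 5], so split the integral there.
∫[2,3] (s**2 - s - 6) ds = -13/6; the area of that piece is 13/6.
∫[3,5] (s**2 - s - 6) ds = 38/3.
Total area = 13/6 + 38/3 = 89/6.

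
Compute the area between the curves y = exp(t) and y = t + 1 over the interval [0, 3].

On [0, 3], (exp(t)) - (t + 1) = -t + exp(t) - 1 is ≥ 0 throughout, so the area is a single integral of |-t + exp(t) - 1|.
∫[0,3] (-t + exp(t) - 1) dt = -17/2 + exp(3).

-17/2 + exp(3)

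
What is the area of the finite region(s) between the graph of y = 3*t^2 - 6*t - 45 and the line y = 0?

The curve meets the t-axis where 3*t^2 - 6*t - 45 = 0, i.e. 3*(t - 5)*(t + 3) = 0, at t = -3, 5.
On [-3, 5] the curve lies below the axis; ∫[-3,5] (3*t^2 - 6*t - 45) dt = -256, giving area 256.

256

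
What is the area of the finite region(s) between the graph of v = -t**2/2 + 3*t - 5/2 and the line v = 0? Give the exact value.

16/3

The curve meets the t-axis where -t**2/2 + 3*t - 5/2 = 0, i.e. -(t - 5)*(t - 1)/2 = 0, at t = 1, 5.
On [1, 5] the curve lies above the axis; ∫[1,5] (-t**2/2 + 3*t - 5/2) dt = 16/3, giving area 16/3.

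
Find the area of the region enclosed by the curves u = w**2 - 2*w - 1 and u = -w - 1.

1/6

Both boundary curves give u as a function of w, so integrate with respect to w. Setting them equal: w**2 - w = 0, i.e. w*(w - 1) = 0, so they meet at w = 0, 1.
For w in [0, 1], u = w**2 - 2*w - 1 is on the left; area = ∫[0,1] (-(w**2 - w)) dw = 1/6.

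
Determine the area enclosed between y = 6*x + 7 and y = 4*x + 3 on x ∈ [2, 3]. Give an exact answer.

9

On [2, 3], (6*x + 7) - (4*x + 3) = 2*x + 4 is ≥ 0 throughout, so the area is a single integral of |2*x + 4|.
∫[2,3] (2*x + 4) dx = 9.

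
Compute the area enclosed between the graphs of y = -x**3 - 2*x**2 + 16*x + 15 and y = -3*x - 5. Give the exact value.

Set the curves equal: -x**3 - 2*x**2 + 16*x + 15 = -3*x - 5, so -x**3 - 2*x**2 + 19*x + 20 = 0, which factors as -(x - 4)*(x + 1)*(x + 5) = 0. The curves meet at x = -5, -1, 4.
On [-5, -1], y = -3*x - 5 is on top; that piece has area ∫[-5,-1] (-(-x**3 - 2*x**2 + 19*x + 20)) dx = 224/3.
On [-1, 4], y = -x**3 - 2*x**2 + 16*x + 15 is on top; that piece has area ∫[-1,4] (-x**3 - 2*x**2 + 19*x + 20) dx = 1625/12.
Total enclosed area = 224/3 + 1625/12 = 2521/12.

2521/12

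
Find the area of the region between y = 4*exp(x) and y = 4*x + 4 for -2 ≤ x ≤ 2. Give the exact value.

On [-2, 2], (4*exp(x)) - (4*x + 4) = -4*x + 4*exp(x) - 4 is ≥ 0 throughout, so the area is a single integral of |-4*x + 4*exp(x) - 4|.
∫[-2,2] (-4*x + 4*exp(x) - 4) dx = -16 - 4*exp(-2) + 4*exp(2).

-16 - 4*exp(-2) + 4*exp(2)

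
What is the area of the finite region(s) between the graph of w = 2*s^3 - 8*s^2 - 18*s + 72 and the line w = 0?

1741/6

The curve meets the s-axis where 2*s^3 - 8*s^2 - 18*s + 72 = 0, i.e. 2*(s - 4)*(s - 3)*(s + 3) = 0, at s = -3, 3, 4.
On [-3, 3] the curve lies above the axis; ∫[-3,3] (2*s^3 - 8*s^2 - 18*s + 72) ds = 288, giving area 288.
On [3, 4] the curve lies below the axis; ∫[3,4] (2*s^3 - 8*s^2 - 18*s + 72) ds = -13/6, giving area 13/6.
Total area = 288 + 13/6 = 1741/6.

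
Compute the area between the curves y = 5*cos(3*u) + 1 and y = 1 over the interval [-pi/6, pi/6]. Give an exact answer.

10/3

On [-pi/6, pi/6], (5*cos(3*u) + 1) - (1) = 5*cos(3*u) is ≥ 0 throughout, so the area is a single integral of |5*cos(3*u)|.
∫[-pi/6,pi/6] (5*cos(3*u)) du = 10/3.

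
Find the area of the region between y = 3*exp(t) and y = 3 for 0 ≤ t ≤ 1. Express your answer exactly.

-6 + 3*exp(1)

On [0, 1], (3*exp(t)) - (3) = 3*exp(t) - 3 is ≥ 0 throughout, so the area is a single integral of |3*exp(t) - 3|.
∫[0,1] (3*exp(t) - 3) dt = -6 + 3*exp(1).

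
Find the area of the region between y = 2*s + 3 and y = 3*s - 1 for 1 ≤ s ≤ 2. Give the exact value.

5/2

On [1, 2], (2*s + 3) - (3*s - 1) = -s + 4 is ≥ 0 throughout, so the area is a single integral of |-s + 4|.
∫[1,2] (-s + 4) ds = 5/2.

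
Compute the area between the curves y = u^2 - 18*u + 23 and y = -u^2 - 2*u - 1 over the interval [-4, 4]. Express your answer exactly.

896/3

The difference (u^2 - 18*u + 23) - (-u^2 - 2*u - 1) = 2*u^2 - 16*u + 24 changes sign at u = 2 inside [-4, 4], so split the integral there.
∫[-4,2] (2*u^2 - 16*u + 24) du = 288.
∫[2,4] (2*u^2 - 16*u + 24) du = -32/3; the area of that piece is 32/3.
Total area = 288 + 32/3 = 896/3.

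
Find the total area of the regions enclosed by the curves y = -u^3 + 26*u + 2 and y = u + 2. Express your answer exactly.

Set the curves equal: -u^3 + 26*u + 2 = u + 2, so -u^3 + 25*u = 0, which factors as -u*(u - 5)*(u + 5) = 0. The curves meet at u = -5, 0, 5.
On [-5, 0], y = u + 2 is on top; that piece has area ∫[-5,0] (-(-u^3 + 25*u)) du = 625/4.
On [0, 5], y = -u^3 + 26*u + 2 is on top; that piece has area ∫[0,5] (-u^3 + 25*u) du = 625/4.
Total enclosed area = 625/4 + 625/4 = 625/2.

625/2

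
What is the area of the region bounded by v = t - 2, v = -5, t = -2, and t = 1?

15/2

On [-2, 1], (t - 2) - (-5) = t + 3 is ≥ 0 throughout, so the area is a single integral of |t + 3|.
∫[-2,1] (t + 3) dt = 15/2.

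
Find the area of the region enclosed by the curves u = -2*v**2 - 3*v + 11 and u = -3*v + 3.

64/3

Both boundary curves give u as a function of v, so integrate with respect to v. Setting them equal: -2*v**2 + 8 = 0, i.e. -2*(v - 2)*(v + 2) = 0, so they meet at v = -2, 2.
For v in [-2, 2], u = -2*v**2 - 3*v + 11 is on the right; area = ∫[-2,2] (-2*v**2 + 8) dv = 64/3.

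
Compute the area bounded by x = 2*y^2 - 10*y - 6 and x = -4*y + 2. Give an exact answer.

Both boundary curves give x as a function of y, so integrate with respect to y. Setting them equal: 2*y^2 - 6*y - 8 = 0, i.e. 2*(y - 4)*(y + 1) = 0, so they meet at y = -1, 4.
For y in [-1, 4], x = 2*y^2 - 10*y - 6 is on the left; area = ∫[-1,4] (-(2*y^2 - 6*y - 8)) dy = 125/3.

125/3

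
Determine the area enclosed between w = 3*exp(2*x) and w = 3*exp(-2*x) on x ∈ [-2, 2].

The difference (3*exp(2*x)) - (3*exp(-2*x)) = 3*exp(2*x) - 3*exp(-2*x) changes sign at x = 0 inside [-2, 2], so split the integral there.
∫[-2,0] (3*exp(2*x) - 3*exp(-2*x)) dx = -3*exp(4)/2 - 3*exp(-4)/2 + 3; the area of that piece is -3 + 3*exp(-4)/2 + 3*exp(4)/2.
∫[0,2] (3*exp(2*x) - 3*exp(-2*x)) dx = -3 + 3*exp(-4)/2 + 3*exp(4)/2.
Total area = (-3 + 3*exp(-4)/2 + 3*exp(4)/2) + (-3 + 3*exp(-4)/2 + 3*exp(4)/2) = -6 + 3*exp(-4) + 3*exp(4).

-6 + 3*exp(-4) + 3*exp(4)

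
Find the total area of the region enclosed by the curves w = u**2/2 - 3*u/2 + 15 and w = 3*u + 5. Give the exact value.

Set the curves equal: u**2/2 - 3*u/2 + 15 = 3*u + 5, so u**2/2 - 9*u/2 + 10 = 0, which factors as (u - 5)*(u - 4)/2 = 0. The curves meet at u = 4, 5.
On [4, 5], w = 3*u + 5 is on top; that piece has area ∫[4,5] (-(u**2/2 - 9*u/2 + 10)) du = 1/12.

1/12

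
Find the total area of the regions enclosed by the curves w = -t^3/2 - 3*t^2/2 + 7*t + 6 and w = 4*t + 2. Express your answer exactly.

Set the curves equal: -t^3/2 - 3*t^2/2 + 7*t + 6 = 4*t + 2, so -t^3/2 - 3*t^2/2 + 3*t + 4 = 0, which factors as -(t - 2)*(t + 1)*(t + 4)/2 = 0. The curves meet at t = -4, -1, 2.
On [-4, -1], w = 4*t + 2 is on top; that piece has area ∫[-4,-1] (-(-t^3/2 - 3*t^2/2 + 3*t + 4)) dt = 81/8.
On [-1, 2], w = -t^3/2 - 3*t^2/2 + 7*t + 6 is on top; that piece has area ∫[-1,2] (-t^3/2 - 3*t^2/2 + 3*t + 4) dt = 81/8.
Total enclosed area = 81/8 + 81/8 = 81/4.

81/4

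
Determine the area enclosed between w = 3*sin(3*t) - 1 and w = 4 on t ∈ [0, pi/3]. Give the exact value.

-2 + 5*pi/3

On [0, pi/3], (3*sin(3*t) - 1) - (4) = 3*sin(3*t) - 5 is ≤ 0 throughout, so the area is a single integral of |3*sin(3*t) - 5|.
∫[0,pi/3] (3*sin(3*t) - 5) dt = 2 - 5*pi/3; the area of that piece is -2 + 5*pi/3.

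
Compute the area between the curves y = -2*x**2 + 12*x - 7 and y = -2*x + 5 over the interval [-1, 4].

157/3

The difference (-2*x**2 + 12*x - 7) - (-2*x + 5) = -2*x**2 + 14*x - 12 changes sign at x = 1 inside [-1, 4], so split the integral there.
∫[-1,1] (-2*x**2 + 14*x - 12) dx = -76/3; the area of that piece is 76/3.
∫[1,4] (-2*x**2 + 14*x - 12) dx = 27.
Total area = 76/3 + 27 = 157/3.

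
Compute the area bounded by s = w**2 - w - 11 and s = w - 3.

Both boundary curves give s as a function of w, so integrate with respect to w. Setting them equal: w**2 - 2*w - 8 = 0, i.e. (w - 4)*(w + 2) = 0, so they meet at w = -2, 4.
For w in [-2, 4], s = w**2 - w - 11 is on the left; area = ∫[-2,4] (-(w**2 - 2*w - 8)) dw = 36.

36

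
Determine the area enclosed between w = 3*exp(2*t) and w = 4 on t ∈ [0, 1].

-13/2 - 4*log(3) + 8*log(2) + 3*exp(2)/2

The difference (3*exp(2*t)) - (4) = 3*exp(2*t) - 4 changes sign at t = -log(3)/2 + log(2) inside [0, 1], so split the integral there.
∫[0,-log(3)/2 + log(2)] (3*exp(2*t) - 4) dt = log(9/16) + 1/2; the area of that piece is -1/2 + log(16/9).
∫[-log(3)/2 + log(2),1] (3*exp(2*t) - 4) dt = -6 - 2*log(3) + 4*log(2) + 3*exp(2)/2.
Total area = (-1/2 + log(16/9)) + (-6 - 2*log(3) + 4*log(2) + 3*exp(2)/2) = -13/2 - 4*log(3) + 8*log(2) + 3*exp(2)/2.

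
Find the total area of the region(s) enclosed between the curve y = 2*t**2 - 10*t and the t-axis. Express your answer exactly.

125/3

The curve meets the t-axis where 2*t**2 - 10*t = 0, i.e. 2*t*(t - 5) = 0, at t = 0, 5.
On [0, 5] the curve lies below the axis; ∫[0,5] (2*t**2 - 10*t) dt = -125/3, giving area 125/3.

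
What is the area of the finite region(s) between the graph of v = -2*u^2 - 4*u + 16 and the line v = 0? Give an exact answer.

The curve meets the u-axis where -2*u^2 - 4*u + 16 = 0, i.e. -2*(u - 2)*(u + 4) = 0, at u = -4, 2.
On [-4, 2] the curve lies above the axis; ∫[-4,2] (-2*u^2 - 4*u + 16) du = 72, giving area 72.

72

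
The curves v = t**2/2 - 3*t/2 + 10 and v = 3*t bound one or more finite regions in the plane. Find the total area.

Set the curves equal: t**2/2 - 3*t/2 + 10 = 3*t, so t**2/2 - 9*t/2 + 10 = 0, which factors as (t - 5)*(t - 4)/2 = 0. The curves meet at t = 4, 5.
On [4, 5], v = 3*t is on top; that piece has area ∫[4,5] (-(t**2/2 - 9*t/2 + 10)) dt = 1/12.

1/12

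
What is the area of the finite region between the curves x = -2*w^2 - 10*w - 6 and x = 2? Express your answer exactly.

Both boundary curves give x as a function of w, so integrate with respect to w. Setting them equal: -2*w^2 - 10*w - 8 = 0, i.e. -2*(w + 1)*(w + 4) = 0, so they meet at w = -4, -1.
For w in [-4, -1], x = -2*w^2 - 10*w - 6 is on the right; area = ∫[-4,-1] (-2*w^2 - 10*w - 8) dw = 9.

9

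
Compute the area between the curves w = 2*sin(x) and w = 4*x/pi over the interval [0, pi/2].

On [0, pi/2], (2*sin(x)) - (4*x/pi) = -4*x/pi + 2*sin(x) is ≥ 0 throughout, so the area is a single integral of |-4*x/pi + 2*sin(x)|.
∫[0,pi/2] (-4*x/pi + 2*sin(x)) dx = 2 - pi/2.

2 - pi/2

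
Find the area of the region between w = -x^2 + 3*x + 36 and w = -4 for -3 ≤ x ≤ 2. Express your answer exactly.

1085/6

On [-3, 2], (-x^2 + 3*x + 36) - (-4) = -x^2 + 3*x + 40 is ≥ 0 throughout, so the area is a single integral of |-x^2 + 3*x + 40|.
∫[-3,2] (-x^2 + 3*x + 40) dx = 1085/6.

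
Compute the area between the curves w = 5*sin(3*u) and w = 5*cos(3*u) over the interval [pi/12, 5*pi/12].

10*sqrt(2)/3

On [pi/12, 5*pi/12], (5*sin(3*u)) - (5*cos(3*u)) = 5*sin(3*u) - 5*cos(3*u) is ≥ 0 throughout, so the area is a single integral of |5*sin(3*u) - 5*cos(3*u)|.
∫[pi/12,5*pi/12] (5*sin(3*u) - 5*cos(3*u)) du = 10*sqrt(2)/3.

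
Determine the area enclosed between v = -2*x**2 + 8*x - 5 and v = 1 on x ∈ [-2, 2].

The difference (-2*x**2 + 8*x - 5) - (1) = -2*x**2 + 8*x - 6 changes sign at x = 1 inside [-2, 2], so split the integral there.
∫[-2,1] (-2*x**2 + 8*x - 6) dx = -36; the area of that piece is 36.
∫[1,2] (-2*x**2 + 8*x - 6) dx = 4/3.
Total area = 36 + 4/3 = 112/3.

112/3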